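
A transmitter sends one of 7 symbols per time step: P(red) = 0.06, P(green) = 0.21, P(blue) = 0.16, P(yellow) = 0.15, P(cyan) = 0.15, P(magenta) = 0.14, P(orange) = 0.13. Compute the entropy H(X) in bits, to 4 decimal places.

H = −Σ pᵢ log₂ pᵢ.
−0.06·log₂(0.06) = 0.2435
−0.21·log₂(0.21) = 0.4728
−0.16·log₂(0.16) = 0.4230
−0.15·log₂(0.15) = 0.4105
−0.15·log₂(0.15) = 0.4105
−0.14·log₂(0.14) = 0.3971
−0.13·log₂(0.13) = 0.3826
Sum ≈ 2.7402 → 2.7402 bits.

2.7402 bits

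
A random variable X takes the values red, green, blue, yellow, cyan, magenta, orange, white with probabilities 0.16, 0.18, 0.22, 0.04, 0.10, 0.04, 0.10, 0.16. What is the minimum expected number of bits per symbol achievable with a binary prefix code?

Repeatedly combine the two least-probable nodes; the expected code length is the sum of the merged weights.
merge 1/25 + 1/25 → 2/25
merge 2/25 + 1/10 → 9/50
merge 1/10 + 4/25 → 13/50
merge 4/25 + 9/50 → 17/50
merge 9/50 + 11/50 → 2/5
merge 13/50 + 17/50 → 3/5
merge 2/5 + 3/5 → 1
L = 2/25 + 9/50 + 13/50 + 17/50 + 2/5 + 3/5 + 1 = 143/50 = 2.86 bits/symbol.

2.86 bits/symbol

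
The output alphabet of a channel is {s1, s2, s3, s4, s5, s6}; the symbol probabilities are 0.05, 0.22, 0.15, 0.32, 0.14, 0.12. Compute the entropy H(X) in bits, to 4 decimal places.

H = −Σ pᵢ log₂ pᵢ.
−0.05·log₂(0.05) = 0.2161
−0.22·log₂(0.22) = 0.4806
−0.15·log₂(0.15) = 0.4105
−0.32·log₂(0.32) = 0.5260
−0.14·log₂(0.14) = 0.3971
−0.12·log₂(0.12) = 0.3671
Sum ≈ 2.3974 → 2.3974 bits.

2.3974 bits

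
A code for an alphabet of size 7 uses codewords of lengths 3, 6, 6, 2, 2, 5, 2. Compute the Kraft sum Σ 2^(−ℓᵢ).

0.9375

With common denominator 2^6 = 64: Σ 2^(−ℓᵢ) = 8/64 + 1/64 + 1/64 + 16/64 + 16/64 + 2/64 + 16/64 = 60/64 = 0.9375.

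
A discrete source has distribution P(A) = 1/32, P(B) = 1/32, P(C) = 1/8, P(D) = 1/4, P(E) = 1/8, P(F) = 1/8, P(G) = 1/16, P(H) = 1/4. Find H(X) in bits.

2.6875 bits

Each probability is a power of 1/2, so log₂(1/p) is an integer.
H = Σ p·log₂(1/p) = 1/32·5 + 1/32·5 + 1/8·3 + 1/4·2 + 1/8·3 + 1/8·3 + 1/16·4 + 1/4·2 = 2.6875 bits.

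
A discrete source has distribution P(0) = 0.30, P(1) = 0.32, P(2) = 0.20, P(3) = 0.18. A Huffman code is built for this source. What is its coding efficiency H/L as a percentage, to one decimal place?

Entropy H = −Σ p log₂ p ≈ 1.9568 bits.
Huffman merges: 9/50+1/5→19/50; 3/10+8/25→31/50; 19/50+31/50→1. L = 2 ≈ 2.0000.
Efficiency = H/L = 1.9568/2.0000 = 97.8%.

97.8%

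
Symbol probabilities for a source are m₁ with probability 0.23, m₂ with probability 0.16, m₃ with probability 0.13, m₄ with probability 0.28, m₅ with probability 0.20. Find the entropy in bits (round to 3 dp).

H = −Σ pᵢ log₂ pᵢ.
−0.23·log₂(0.23) = 0.4877
−0.16·log₂(0.16) = 0.4230
−0.13·log₂(0.13) = 0.3826
−0.28·log₂(0.28) = 0.5142
−0.20·log₂(0.20) = 0.4644
Sum ≈ 2.2719 → 2.272 bits.

2.272 bits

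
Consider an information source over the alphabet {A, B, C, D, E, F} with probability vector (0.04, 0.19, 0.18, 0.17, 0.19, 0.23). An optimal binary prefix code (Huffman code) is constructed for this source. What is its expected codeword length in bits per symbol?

Repeatedly combine the two least-probable nodes; the expected code length is the sum of the merged weights.
merge 1/25 + 17/100 → 21/100
merge 9/50 + 19/100 → 37/100
merge 19/100 + 21/100 → 2/5
merge 23/100 + 37/100 → 3/5
merge 2/5 + 3/5 → 1
L = 21/100 + 37/100 + 2/5 + 3/5 + 1 = 129/50 = 2.58 bits/symbol.

2.58 bits/symbol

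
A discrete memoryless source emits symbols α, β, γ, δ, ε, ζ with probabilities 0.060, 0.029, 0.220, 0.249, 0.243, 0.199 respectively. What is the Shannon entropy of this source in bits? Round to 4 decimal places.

H = −Σ pᵢ log₂ pᵢ.
−0.060·log₂(0.060) = 0.2435
−0.029·log₂(0.029) = 0.1481
−0.220·log₂(0.220) = 0.4806
−0.249·log₂(0.249) = 0.4994
−0.243·log₂(0.243) = 0.4960
−0.199·log₂(0.199) = 0.4635
Sum ≈ 2.3311 → 2.3311 bits.

2.3311 bits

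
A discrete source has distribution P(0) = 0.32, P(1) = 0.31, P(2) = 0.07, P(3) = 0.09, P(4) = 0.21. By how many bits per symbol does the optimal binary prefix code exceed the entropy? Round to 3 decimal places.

0.056 bits

Entropy H = −Σ p log₂ p ≈ 2.1039 bits.
Huffman merges: 7/100+9/100→4/25; 4/25+21/100→37/100; 31/100+8/25→63/100; 37/100+63/100→1. L = 54/25 ≈ 2.1600.
L − H = 2.1600 − 2.1039 = 0.056 bits.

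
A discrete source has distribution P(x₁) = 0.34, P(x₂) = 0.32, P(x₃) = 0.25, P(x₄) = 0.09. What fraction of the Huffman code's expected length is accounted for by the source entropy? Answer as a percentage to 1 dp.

Entropy H = −Σ p log₂ p ≈ 1.8679 bits.
Huffman merges: 9/100+1/4→17/50; 8/25+17/50→33/50; 17/50+33/50→1. L = 2 ≈ 2.0000.
Efficiency = H/L = 1.8679/2.0000 = 93.4%.

93.4%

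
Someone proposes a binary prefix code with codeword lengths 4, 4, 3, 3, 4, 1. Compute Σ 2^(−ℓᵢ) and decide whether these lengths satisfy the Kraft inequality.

0.9375; yes

With common denominator 2^4 = 16: Σ 2^(−ℓᵢ) = 1/16 + 1/16 + 2/16 + 2/16 + 1/16 + 8/16 = 15/16 = 0.9375.
Kraft's inequality requires Σ ≤ 1; here Σ = 0.9375 ≤ 1, so such a prefix code exists.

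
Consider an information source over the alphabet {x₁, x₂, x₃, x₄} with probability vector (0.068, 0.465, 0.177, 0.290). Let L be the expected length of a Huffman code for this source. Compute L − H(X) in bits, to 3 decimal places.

0.043 bits

Entropy H = −Σ p log₂ p ≈ 1.7375 bits.
Huffman merges: 17/250+177/1000→49/200; 49/200+29/100→107/200; 93/200+107/200→1. L = 89/50 ≈ 1.7800.
L − H = 1.7800 − 1.7375 = 0.043 bits.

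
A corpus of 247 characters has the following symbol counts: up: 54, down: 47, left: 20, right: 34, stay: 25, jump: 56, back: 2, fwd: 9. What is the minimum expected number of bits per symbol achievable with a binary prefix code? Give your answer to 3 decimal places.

Probabilities are the counts divided by 247.
Repeatedly combine the two least-probable nodes; the expected code length is the sum of the merged weights.
merge 2/247 + 9/247 → 11/247
merge 11/247 + 20/247 → 31/247
merge 25/247 + 31/247 → 56/247
merge 34/247 + 47/247 → 81/247
merge 54/247 + 56/247 → 110/247
merge 56/247 + 81/247 → 137/247
merge 110/247 + 137/247 → 1
L = 11/247 + 31/247 + 56/247 + 81/247 + 110/247 + 137/247 + 1 = 673/247 ≈ 2.725 bits/symbol.

2.725 bits/symbol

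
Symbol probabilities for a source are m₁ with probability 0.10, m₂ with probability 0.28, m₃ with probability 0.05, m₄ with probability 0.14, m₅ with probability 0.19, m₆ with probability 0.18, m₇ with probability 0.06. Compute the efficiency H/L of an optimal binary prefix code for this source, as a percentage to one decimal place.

98.6%

Entropy H = −Σ p log₂ p ≈ 2.6037 bits.
Huffman merges: 1/20+3/50→11/100; 1/10+11/100→21/100; 7/50+9/50→8/25; 19/100+21/100→2/5; 7/25+8/25→3/5; 2/5+3/5→1. L = 66/25 ≈ 2.6400.
Efficiency = H/L = 2.6037/2.6400 = 98.6%.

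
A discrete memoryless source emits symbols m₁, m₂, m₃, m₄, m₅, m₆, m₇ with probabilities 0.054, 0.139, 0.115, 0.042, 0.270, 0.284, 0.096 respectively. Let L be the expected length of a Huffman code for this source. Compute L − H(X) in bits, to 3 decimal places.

0.018 bits

Entropy H = −Σ p log₂ p ≈ 2.5244 bits.
Huffman merges: 21/500+27/500→12/125; 12/125+12/125→24/125; 23/200+139/1000→127/500; 24/125+127/500→223/500; 27/100+71/250→277/500; 223/500+277/500→1. L = 1271/500 ≈ 2.5420.
L − H = 2.5420 − 2.5244 = 0.018 bits.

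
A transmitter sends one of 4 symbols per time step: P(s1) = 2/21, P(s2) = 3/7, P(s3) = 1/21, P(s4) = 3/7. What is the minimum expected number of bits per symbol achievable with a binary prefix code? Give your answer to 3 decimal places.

1.714 bits/symbol

Repeatedly combine the two least-probable nodes; the expected code length is the sum of the merged weights.
merge 1/21 + 2/21 → 1/7
merge 1/7 + 3/7 → 4/7
merge 3/7 + 4/7 → 1
L = 1/7 + 4/7 + 1 = 12/7 ≈ 1.714 bits/symbol.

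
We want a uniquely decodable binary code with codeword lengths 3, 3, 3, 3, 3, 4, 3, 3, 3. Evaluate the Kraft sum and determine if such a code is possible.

1.0625; no

With common denominator 2^4 = 16: Σ 2^(−ℓᵢ) = 2/16 + 2/16 + 2/16 + 2/16 + 2/16 + 1/16 + 2/16 + 2/16 + 2/16 = 17/16 = 1.0625.
Kraft's inequality requires Σ ≤ 1; here Σ = 1.0625 > 1, so no such prefix code exists.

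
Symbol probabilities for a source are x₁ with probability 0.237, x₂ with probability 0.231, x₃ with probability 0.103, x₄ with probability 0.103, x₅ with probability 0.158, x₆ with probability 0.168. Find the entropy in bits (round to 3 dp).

H = −Σ pᵢ log₂ pᵢ.
−0.237·log₂(0.237) = 0.4923
−0.231·log₂(0.231) = 0.4883
−0.103·log₂(0.103) = 0.3378
−0.103·log₂(0.103) = 0.3378
−0.158·log₂(0.158) = 0.4206
−0.168·log₂(0.168) = 0.4323
Sum ≈ 2.5091 → 2.509 bits.

2.509 bits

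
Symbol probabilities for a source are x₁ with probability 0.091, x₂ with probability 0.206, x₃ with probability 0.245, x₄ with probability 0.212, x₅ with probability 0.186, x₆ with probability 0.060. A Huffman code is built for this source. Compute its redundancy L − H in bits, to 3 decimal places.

0.037 bits

Entropy H = −Σ p log₂ p ≈ 2.4507 bits.
Huffman merges: 3/50+91/1000→151/1000; 151/1000+93/500→337/1000; 103/500+53/250→209/500; 49/200+337/1000→291/500; 209/500+291/500→1. L = 311/125 ≈ 2.4880.
L − H = 2.4880 − 2.4507 = 0.037 bits.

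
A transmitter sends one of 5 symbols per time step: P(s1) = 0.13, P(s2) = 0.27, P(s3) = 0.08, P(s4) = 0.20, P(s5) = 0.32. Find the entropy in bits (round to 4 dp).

2.1746 bits

H = −Σ pᵢ log₂ pᵢ.
−0.13·log₂(0.13) = 0.3826
−0.27·log₂(0.27) = 0.5100
−0.08·log₂(0.08) = 0.2915
−0.20·log₂(0.20) = 0.4644
−0.32·log₂(0.32) = 0.5260
Sum ≈ 2.1746 → 2.1746 bits.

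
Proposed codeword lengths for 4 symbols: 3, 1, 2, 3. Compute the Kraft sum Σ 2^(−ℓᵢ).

With common denominator 2^3 = 8: Σ 2^(−ℓᵢ) = 1/8 + 4/8 + 2/8 + 1/8 = 8/8 = 1.

1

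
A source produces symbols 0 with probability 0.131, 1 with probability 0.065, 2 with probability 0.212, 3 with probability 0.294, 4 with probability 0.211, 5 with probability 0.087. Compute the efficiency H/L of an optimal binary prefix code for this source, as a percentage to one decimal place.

99.1%

Entropy H = −Σ p log₂ p ≈ 2.4142 bits.
Huffman merges: 13/200+87/1000→19/125; 131/1000+19/125→283/1000; 211/1000+53/250→423/1000; 283/1000+147/500→577/1000; 423/1000+577/1000→1. L = 487/200 ≈ 2.4350.
Efficiency = H/L = 2.4142/2.4350 = 99.1%.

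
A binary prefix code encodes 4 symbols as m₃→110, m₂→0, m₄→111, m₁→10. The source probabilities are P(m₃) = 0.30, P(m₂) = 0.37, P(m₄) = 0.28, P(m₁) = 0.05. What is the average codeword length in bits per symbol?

L̄ = Σ pᵢ·ℓᵢ = 0.30·3 + 0.37·1 + 0.28·3 + 0.05·2 = 2.21 bits/symbol.

2.21 bits/symbol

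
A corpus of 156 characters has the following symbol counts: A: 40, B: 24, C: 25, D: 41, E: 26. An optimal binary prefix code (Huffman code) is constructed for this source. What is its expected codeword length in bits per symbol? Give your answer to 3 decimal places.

Probabilities are the counts divided by 156.
Repeatedly combine the two least-probable nodes; the expected code length is the sum of the merged weights.
merge 2/13 + 25/156 → 49/156
merge 1/6 + 10/39 → 11/26
merge 41/156 + 49/156 → 15/26
merge 11/26 + 15/26 → 1
L = 49/156 + 11/26 + 15/26 + 1 = 361/156 ≈ 2.314 bits/symbol.

2.314 bits/symbol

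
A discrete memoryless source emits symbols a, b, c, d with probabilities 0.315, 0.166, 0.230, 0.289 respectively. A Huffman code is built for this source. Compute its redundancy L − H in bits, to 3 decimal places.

0.040 bits

Entropy H = −Σ p log₂ p ≈ 1.9603 bits.
Huffman merges: 83/500+23/100→99/250; 289/1000+63/200→151/250; 99/250+151/250→1. L = 2 ≈ 2.0000.
L − H = 2.0000 − 1.9603 = 0.040 bits.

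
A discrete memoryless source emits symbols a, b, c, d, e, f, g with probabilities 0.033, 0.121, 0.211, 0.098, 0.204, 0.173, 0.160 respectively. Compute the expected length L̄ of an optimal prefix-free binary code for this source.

Repeatedly combine the two least-probable nodes; the expected code length is the sum of the merged weights.
merge 33/1000 + 49/500 → 131/1000
merge 121/1000 + 131/1000 → 63/250
merge 4/25 + 173/1000 → 333/1000
merge 51/250 + 211/1000 → 83/200
merge 63/250 + 333/1000 → 117/200
merge 83/200 + 117/200 → 1
L = 131/1000 + 63/250 + 333/1000 + 83/200 + 117/200 + 1 = 679/250 = 2.716 bits/symbol.

2.716 bits/symbol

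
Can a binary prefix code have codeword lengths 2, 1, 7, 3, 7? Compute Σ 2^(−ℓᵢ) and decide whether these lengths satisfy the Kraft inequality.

With common denominator 2^7 = 128: Σ 2^(−ℓᵢ) = 32/128 + 64/128 + 1/128 + 16/128 + 1/128 = 114/128 = 0.890625.
Kraft's inequality requires Σ ≤ 1; here Σ = 0.890625 ≤ 1, so such a prefix code exists.

0.890625; yes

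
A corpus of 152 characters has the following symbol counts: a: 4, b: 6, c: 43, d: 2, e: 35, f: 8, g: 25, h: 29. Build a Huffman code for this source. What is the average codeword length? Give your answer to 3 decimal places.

2.546 bits/symbol

Probabilities are the counts divided by 152.
Repeatedly combine the two least-probable nodes; the expected code length is the sum of the merged weights.
merge 1/76 + 1/38 → 3/76
merge 3/76 + 3/76 → 3/38
merge 1/19 + 3/38 → 5/38
merge 5/38 + 25/152 → 45/152
merge 29/152 + 35/152 → 8/19
merge 43/152 + 45/152 → 11/19
merge 8/19 + 11/19 → 1
L = 3/76 + 3/38 + 5/38 + 45/152 + 8/19 + 11/19 + 1 = 387/152 ≈ 2.546 bits/symbol.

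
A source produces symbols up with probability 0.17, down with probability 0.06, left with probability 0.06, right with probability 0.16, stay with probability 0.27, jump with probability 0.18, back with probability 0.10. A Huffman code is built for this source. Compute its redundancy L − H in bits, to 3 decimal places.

0.038 bits

Entropy H = −Σ p log₂ p ≈ 2.6322 bits.
Huffman merges: 3/50+3/50→3/25; 1/10+3/25→11/50; 4/25+17/100→33/100; 9/50+11/50→2/5; 27/100+33/100→3/5; 2/5+3/5→1. L = 267/100 ≈ 2.6700.
L − H = 2.6700 − 2.6322 = 0.038 bits.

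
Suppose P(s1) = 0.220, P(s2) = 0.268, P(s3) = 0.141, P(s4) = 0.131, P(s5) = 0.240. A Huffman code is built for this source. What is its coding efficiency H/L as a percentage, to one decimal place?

Entropy H = −Σ p log₂ p ≈ 2.2665 bits.
Huffman merges: 131/1000+141/1000→34/125; 11/50+6/25→23/50; 67/250+34/125→27/50; 23/50+27/50→1. L = 284/125 ≈ 2.2720.
Efficiency = H/L = 2.2665/2.2720 = 99.8%.

99.8%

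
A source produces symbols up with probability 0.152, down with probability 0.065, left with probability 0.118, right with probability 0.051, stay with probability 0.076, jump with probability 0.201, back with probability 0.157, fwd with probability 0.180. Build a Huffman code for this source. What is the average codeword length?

2.915 bits/symbol

Repeatedly combine the two least-probable nodes; the expected code length is the sum of the merged weights.
merge 51/1000 + 13/200 → 29/250
merge 19/250 + 29/250 → 24/125
merge 59/500 + 19/125 → 27/100
merge 157/1000 + 9/50 → 337/1000
merge 24/125 + 201/1000 → 393/1000
merge 27/100 + 337/1000 → 607/1000
merge 393/1000 + 607/1000 → 1
L = 29/250 + 24/125 + 27/100 + 337/1000 + 393/1000 + 607/1000 + 1 = 583/200 = 2.915 bits/symbol.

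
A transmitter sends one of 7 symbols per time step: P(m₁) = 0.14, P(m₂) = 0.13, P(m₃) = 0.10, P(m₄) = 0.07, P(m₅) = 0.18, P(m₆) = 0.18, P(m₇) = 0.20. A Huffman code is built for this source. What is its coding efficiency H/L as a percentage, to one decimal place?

Entropy H = −Σ p log₂ p ≈ 2.7355 bits.
Huffman merges: 7/100+1/10→17/100; 13/100+7/50→27/100; 17/100+9/50→7/20; 9/50+1/5→19/50; 27/100+7/20→31/50; 19/50+31/50→1. L = 279/100 ≈ 2.7900.
Efficiency = H/L = 2.7355/2.7900 = 98.0%.

98.0%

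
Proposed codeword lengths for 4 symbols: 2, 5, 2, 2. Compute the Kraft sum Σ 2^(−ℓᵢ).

0.78125

With common denominator 2^5 = 32: Σ 2^(−ℓᵢ) = 8/32 + 1/32 + 8/32 + 8/32 = 25/32 = 0.78125.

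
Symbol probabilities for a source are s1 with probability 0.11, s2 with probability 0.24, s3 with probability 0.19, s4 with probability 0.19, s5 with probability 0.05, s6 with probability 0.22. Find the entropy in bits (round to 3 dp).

H = −Σ pᵢ log₂ pᵢ.
−0.11·log₂(0.11) = 0.3503
−0.24·log₂(0.24) = 0.4941
−0.19·log₂(0.19) = 0.4552
−0.19·log₂(0.19) = 0.4552
−0.05·log₂(0.05) = 0.2161
−0.22·log₂(0.22) = 0.4806
Sum ≈ 2.4515 → 2.452 bits.

2.452 bits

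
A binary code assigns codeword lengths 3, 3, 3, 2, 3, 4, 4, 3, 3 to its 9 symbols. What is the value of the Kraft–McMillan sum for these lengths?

With common denominator 2^4 = 16: Σ 2^(−ℓᵢ) = 2/16 + 2/16 + 2/16 + 4/16 + 2/16 + 1/16 + 1/16 + 2/16 + 2/16 = 18/16 = 1.125.

1.125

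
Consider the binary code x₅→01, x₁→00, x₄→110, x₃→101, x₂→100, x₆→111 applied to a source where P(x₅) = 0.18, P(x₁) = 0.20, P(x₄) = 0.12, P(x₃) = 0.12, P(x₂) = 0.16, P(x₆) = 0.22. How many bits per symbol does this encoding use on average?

L̄ = Σ pᵢ·ℓᵢ = 0.18·2 + 0.20·2 + 0.12·3 + 0.12·3 + 0.16·3 + 0.22·3 = 2.62 bits/symbol.

2.62 bits/symbol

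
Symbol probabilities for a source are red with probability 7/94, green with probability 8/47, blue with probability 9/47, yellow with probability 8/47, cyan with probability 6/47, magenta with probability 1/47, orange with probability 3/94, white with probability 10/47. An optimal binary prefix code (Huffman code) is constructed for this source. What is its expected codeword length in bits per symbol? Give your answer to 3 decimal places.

Repeatedly combine the two least-probable nodes; the expected code length is the sum of the merged weights.
merge 1/47 + 3/94 → 5/94
merge 5/94 + 7/94 → 6/47
merge 6/47 + 6/47 → 12/47
merge 8/47 + 8/47 → 16/47
merge 9/47 + 10/47 → 19/47
merge 12/47 + 16/47 → 28/47
merge 19/47 + 28/47 → 1
L = 5/94 + 6/47 + 12/47 + 16/47 + 19/47 + 28/47 + 1 = 261/94 ≈ 2.777 bits/symbol.

2.777 bits/symbol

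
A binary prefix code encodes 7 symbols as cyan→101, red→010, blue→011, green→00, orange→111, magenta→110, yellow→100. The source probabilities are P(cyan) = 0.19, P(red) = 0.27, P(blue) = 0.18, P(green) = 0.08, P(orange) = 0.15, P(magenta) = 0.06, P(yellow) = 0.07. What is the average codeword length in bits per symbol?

2.92 bits/symbol

L̄ = Σ pᵢ·ℓᵢ = 0.19·3 + 0.27·3 + 0.18·3 + 0.08·2 + 0.15·3 + 0.06·3 + 0.07·3 = 2.92 bits/symbol.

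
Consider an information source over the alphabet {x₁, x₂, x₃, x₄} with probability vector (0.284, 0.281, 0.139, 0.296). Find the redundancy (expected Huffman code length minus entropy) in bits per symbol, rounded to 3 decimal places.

Entropy H = −Σ p log₂ p ≈ 1.9460 bits.
Huffman merges: 139/1000+281/1000→21/50; 71/250+37/125→29/50; 21/50+29/50→1. L = 2 ≈ 2.0000.
L − H = 2.0000 − 1.9460 = 0.054 bits.

0.054 bits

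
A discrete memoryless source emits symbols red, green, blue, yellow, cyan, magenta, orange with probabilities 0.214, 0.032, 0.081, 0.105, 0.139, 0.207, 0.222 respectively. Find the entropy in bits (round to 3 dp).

H = −Σ pᵢ log₂ pᵢ.
−0.214·log₂(0.214) = 0.4760
−0.032·log₂(0.032) = 0.1589
−0.081·log₂(0.081) = 0.2937
−0.105·log₂(0.105) = 0.3414
−0.139·log₂(0.139) = 0.3957
−0.207·log₂(0.207) = 0.4704
−0.222·log₂(0.222) = 0.4820
Sum ≈ 2.6181 → 2.618 bits.

2.618 bits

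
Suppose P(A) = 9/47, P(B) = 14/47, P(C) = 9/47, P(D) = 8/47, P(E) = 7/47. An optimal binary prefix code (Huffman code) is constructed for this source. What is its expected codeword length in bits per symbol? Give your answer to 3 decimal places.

2.319 bits/symbol

Repeatedly combine the two least-probable nodes; the expected code length is the sum of the merged weights.
merge 7/47 + 8/47 → 15/47
merge 9/47 + 9/47 → 18/47
merge 14/47 + 15/47 → 29/47
merge 18/47 + 29/47 → 1
L = 15/47 + 18/47 + 29/47 + 1 = 109/47 ≈ 2.319 bits/symbol.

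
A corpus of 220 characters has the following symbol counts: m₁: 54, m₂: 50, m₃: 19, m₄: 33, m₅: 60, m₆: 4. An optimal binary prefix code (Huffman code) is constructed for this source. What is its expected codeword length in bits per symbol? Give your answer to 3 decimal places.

2.359 bits/symbol

Probabilities are the counts divided by 220.
Repeatedly combine the two least-probable nodes; the expected code length is the sum of the merged weights.
merge 1/55 + 19/220 → 23/220
merge 23/220 + 3/20 → 14/55
merge 5/22 + 27/110 → 26/55
merge 14/55 + 3/11 → 29/55
merge 26/55 + 29/55 → 1
L = 23/220 + 14/55 + 26/55 + 29/55 + 1 = 519/220 ≈ 2.359 bits/symbol.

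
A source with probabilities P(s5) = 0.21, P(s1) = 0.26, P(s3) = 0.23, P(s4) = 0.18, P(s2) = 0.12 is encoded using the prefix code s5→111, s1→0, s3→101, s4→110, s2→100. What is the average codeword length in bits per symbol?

2.48 bits/symbol

L̄ = Σ pᵢ·ℓᵢ = 0.21·3 + 0.26·1 + 0.23·3 + 0.18·3 + 0.12·3 = 2.48 bits/symbol.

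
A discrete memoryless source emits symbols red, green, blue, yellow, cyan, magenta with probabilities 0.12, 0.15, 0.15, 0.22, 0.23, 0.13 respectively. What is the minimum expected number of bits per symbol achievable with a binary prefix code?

Repeatedly combine the two least-probable nodes; the expected code length is the sum of the merged weights.
merge 3/25 + 13/100 → 1/4
merge 3/20 + 3/20 → 3/10
merge 11/50 + 23/100 → 9/20
merge 1/4 + 3/10 → 11/20
merge 9/20 + 11/20 → 1
L = 1/4 + 3/10 + 9/20 + 11/20 + 1 = 51/20 = 2.55 bits/symbol.

2.55 bits/symbol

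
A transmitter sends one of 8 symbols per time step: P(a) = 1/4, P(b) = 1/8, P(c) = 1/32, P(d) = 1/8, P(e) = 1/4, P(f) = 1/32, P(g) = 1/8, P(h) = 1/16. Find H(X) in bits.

Each probability is a power of 1/2, so log₂(1/p) is an integer.
H = Σ p·log₂(1/p) = 1/4·2 + 1/8·3 + 1/32·5 + 1/8·3 + 1/4·2 + 1/32·5 + 1/8·3 + 1/16·4 = 2.6875 bits.

2.6875 bits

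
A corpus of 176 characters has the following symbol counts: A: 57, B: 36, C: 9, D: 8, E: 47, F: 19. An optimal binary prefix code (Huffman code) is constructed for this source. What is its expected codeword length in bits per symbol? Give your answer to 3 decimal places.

Probabilities are the counts divided by 176.
Repeatedly combine the two least-probable nodes; the expected code length is the sum of the merged weights.
merge 1/22 + 9/176 → 17/176
merge 17/176 + 19/176 → 9/44
merge 9/44 + 9/44 → 9/22
merge 47/176 + 57/176 → 13/22
merge 9/22 + 13/22 → 1
L = 17/176 + 9/44 + 9/22 + 13/22 + 1 = 405/176 ≈ 2.301 bits/symbol.

2.301 bits/symbol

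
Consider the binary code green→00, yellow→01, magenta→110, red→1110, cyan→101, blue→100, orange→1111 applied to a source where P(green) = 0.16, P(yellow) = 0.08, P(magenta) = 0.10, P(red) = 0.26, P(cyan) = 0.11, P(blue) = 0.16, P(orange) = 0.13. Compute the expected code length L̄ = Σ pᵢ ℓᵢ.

3.15 bits/symbol

L̄ = Σ pᵢ·ℓᵢ = 0.16·2 + 0.08·2 + 0.10·3 + 0.26·4 + 0.11·3 + 0.16·3 + 0.13·4 = 3.15 bits/symbol.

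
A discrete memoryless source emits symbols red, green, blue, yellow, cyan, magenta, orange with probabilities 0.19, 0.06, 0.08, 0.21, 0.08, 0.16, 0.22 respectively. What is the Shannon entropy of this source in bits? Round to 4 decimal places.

2.6582 bits

H = −Σ pᵢ log₂ pᵢ.
−0.19·log₂(0.19) = 0.4552
−0.06·log₂(0.06) = 0.2435
−0.08·log₂(0.08) = 0.2915
−0.21·log₂(0.21) = 0.4728
−0.08·log₂(0.08) = 0.2915
−0.16·log₂(0.16) = 0.4230
−0.22·log₂(0.22) = 0.4806
Sum ≈ 2.6582 → 2.6582 bits.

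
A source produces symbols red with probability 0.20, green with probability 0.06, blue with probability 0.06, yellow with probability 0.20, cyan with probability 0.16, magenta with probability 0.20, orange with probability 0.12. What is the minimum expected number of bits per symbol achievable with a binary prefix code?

2.72 bits/symbol

Repeatedly combine the two least-probable nodes; the expected code length is the sum of the merged weights.
merge 3/50 + 3/50 → 3/25
merge 3/25 + 3/25 → 6/25
merge 4/25 + 1/5 → 9/25
merge 1/5 + 1/5 → 2/5
merge 6/25 + 9/25 → 3/5
merge 2/5 + 3/5 → 1
L = 3/25 + 6/25 + 9/25 + 2/5 + 3/5 + 1 = 68/25 = 2.72 bits/symbol.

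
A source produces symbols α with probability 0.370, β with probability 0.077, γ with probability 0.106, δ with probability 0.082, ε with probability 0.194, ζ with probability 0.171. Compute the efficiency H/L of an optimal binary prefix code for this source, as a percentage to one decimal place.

Entropy H = −Σ p log₂ p ≈ 2.3493 bits.
Huffman merges: 77/1000+41/500→159/1000; 53/500+159/1000→53/200; 171/1000+97/500→73/200; 53/200+73/200→63/100; 37/100+63/100→1. L = 2419/1000 ≈ 2.4190.
Efficiency = H/L = 2.3493/2.4190 = 97.1%.

97.1%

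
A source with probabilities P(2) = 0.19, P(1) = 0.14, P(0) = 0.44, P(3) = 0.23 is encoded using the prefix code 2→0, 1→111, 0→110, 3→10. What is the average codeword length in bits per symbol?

2.39 bits/symbol

L̄ = Σ pᵢ·ℓᵢ = 0.19·1 + 0.14·3 + 0.44·3 + 0.23·2 = 2.39 bits/symbol.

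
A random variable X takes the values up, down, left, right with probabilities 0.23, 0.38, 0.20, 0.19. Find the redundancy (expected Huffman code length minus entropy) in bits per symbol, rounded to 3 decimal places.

0.062 bits

Entropy H = −Σ p log₂ p ≈ 1.9377 bits.
Huffman merges: 19/100+1/5→39/100; 23/100+19/50→61/100; 39/100+61/100→1. L = 2 ≈ 2.0000.
L − H = 2.0000 − 1.9377 = 0.062 bits.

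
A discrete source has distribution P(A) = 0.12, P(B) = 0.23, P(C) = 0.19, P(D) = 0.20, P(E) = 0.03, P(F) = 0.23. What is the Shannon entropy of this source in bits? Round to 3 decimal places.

2.414 bits

H = −Σ pᵢ log₂ pᵢ.
−0.12·log₂(0.12) = 0.3671
−0.23·log₂(0.23) = 0.4877
−0.19·log₂(0.19) = 0.4552
−0.20·log₂(0.20) = 0.4644
−0.03·log₂(0.03) = 0.1518
−0.23·log₂(0.23) = 0.4877
Sum ≈ 2.4138 → 2.414 bits.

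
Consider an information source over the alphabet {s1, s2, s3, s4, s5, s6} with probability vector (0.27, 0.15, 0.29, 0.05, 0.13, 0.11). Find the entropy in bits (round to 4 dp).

H = −Σ pᵢ log₂ pᵢ.
−0.27·log₂(0.27) = 0.5100
−0.15·log₂(0.15) = 0.4105
−0.29·log₂(0.29) = 0.5179
−0.05·log₂(0.05) = 0.2161
−0.13·log₂(0.13) = 0.3826
−0.11·log₂(0.11) = 0.3503
Sum ≈ 2.3875 → 2.3875 bits.

2.3875 bits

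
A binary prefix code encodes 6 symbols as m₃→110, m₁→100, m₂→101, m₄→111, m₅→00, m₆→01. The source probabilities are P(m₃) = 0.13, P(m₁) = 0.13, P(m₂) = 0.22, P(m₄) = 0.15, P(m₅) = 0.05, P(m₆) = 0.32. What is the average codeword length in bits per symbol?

L̄ = Σ pᵢ·ℓᵢ = 0.13·3 + 0.13·3 + 0.22·3 + 0.15·3 + 0.05·2 + 0.32·2 = 2.63 bits/symbol.

2.63 bits/symbol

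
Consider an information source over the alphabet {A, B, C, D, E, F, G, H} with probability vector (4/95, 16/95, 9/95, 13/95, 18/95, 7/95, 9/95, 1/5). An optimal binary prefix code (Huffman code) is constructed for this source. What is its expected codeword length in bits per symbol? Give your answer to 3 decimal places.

Repeatedly combine the two least-probable nodes; the expected code length is the sum of the merged weights.
merge 4/95 + 7/95 → 11/95
merge 9/95 + 9/95 → 18/95
merge 11/95 + 13/95 → 24/95
merge 16/95 + 18/95 → 34/95
merge 18/95 + 1/5 → 37/95
merge 24/95 + 34/95 → 58/95
merge 37/95 + 58/95 → 1
L = 11/95 + 18/95 + 24/95 + 34/95 + 37/95 + 58/95 + 1 = 277/95 ≈ 2.916 bits/symbol.

2.916 bits/symbol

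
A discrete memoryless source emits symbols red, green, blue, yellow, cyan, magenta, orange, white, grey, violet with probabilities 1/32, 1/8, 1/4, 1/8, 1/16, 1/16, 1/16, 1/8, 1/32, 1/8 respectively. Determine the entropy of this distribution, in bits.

Each probability is a power of 1/2, so log₂(1/p) is an integer.
H = Σ p·log₂(1/p) = 1/32·5 + 1/8·3 + 1/4·2 + 1/8·3 + 1/16·4 + 1/16·4 + 1/16·4 + 1/8·3 + 1/32·5 + 1/8·3 = 3.0625 bits.

3.0625 bits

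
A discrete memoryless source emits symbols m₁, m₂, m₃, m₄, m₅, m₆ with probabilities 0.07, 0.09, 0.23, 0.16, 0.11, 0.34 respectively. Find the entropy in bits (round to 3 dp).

2.371 bits

H = −Σ pᵢ log₂ pᵢ.
−0.07·log₂(0.07) = 0.2686
−0.09·log₂(0.09) = 0.3127
−0.23·log₂(0.23) = 0.4877
−0.16·log₂(0.16) = 0.4230
−0.11·log₂(0.11) = 0.3503
−0.34·log₂(0.34) = 0.5292
Sum ≈ 2.3714 → 2.371 bits.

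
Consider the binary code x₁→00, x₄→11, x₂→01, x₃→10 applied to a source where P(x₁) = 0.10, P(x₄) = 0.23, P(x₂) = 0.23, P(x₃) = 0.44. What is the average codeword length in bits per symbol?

2 bits/symbol

L̄ = Σ pᵢ·ℓᵢ = 0.10·2 + 0.23·2 + 0.23·2 + 0.44·2 = 2 bits/symbol.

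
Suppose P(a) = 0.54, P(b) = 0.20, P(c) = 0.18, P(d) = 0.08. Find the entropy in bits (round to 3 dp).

1.681 bits

H = −Σ pᵢ log₂ pᵢ.
−0.54·log₂(0.54) = 0.4800
−0.20·log₂(0.20) = 0.4644
−0.18·log₂(0.18) = 0.4453
−0.08·log₂(0.08) = 0.2915
Sum ≈ 1.6812 → 1.681 bits.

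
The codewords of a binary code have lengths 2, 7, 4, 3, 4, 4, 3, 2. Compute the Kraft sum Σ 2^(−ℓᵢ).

0.9453125

With common denominator 2^7 = 128: Σ 2^(−ℓᵢ) = 32/128 + 1/128 + 8/128 + 16/128 + 8/128 + 8/128 + 16/128 + 32/128 = 121/128 = 0.9453125.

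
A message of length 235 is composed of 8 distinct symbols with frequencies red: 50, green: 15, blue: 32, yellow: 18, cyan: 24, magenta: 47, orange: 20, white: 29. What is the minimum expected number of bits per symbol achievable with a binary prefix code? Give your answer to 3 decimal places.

Probabilities are the counts divided by 235.
Repeatedly combine the two least-probable nodes; the expected code length is the sum of the merged weights.
merge 3/47 + 18/235 → 33/235
merge 4/47 + 24/235 → 44/235
merge 29/235 + 32/235 → 61/235
merge 33/235 + 44/235 → 77/235
merge 1/5 + 10/47 → 97/235
merge 61/235 + 77/235 → 138/235
merge 97/235 + 138/235 → 1
L = 33/235 + 44/235 + 61/235 + 77/235 + 97/235 + 138/235 + 1 = 137/47 ≈ 2.915 bits/symbol.

2.915 bits/symbol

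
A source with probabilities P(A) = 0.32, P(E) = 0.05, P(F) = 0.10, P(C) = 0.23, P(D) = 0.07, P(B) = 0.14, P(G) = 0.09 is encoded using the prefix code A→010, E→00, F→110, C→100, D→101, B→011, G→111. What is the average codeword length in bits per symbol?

L̄ = Σ pᵢ·ℓᵢ = 0.32·3 + 0.05·2 + 0.10·3 + 0.23·3 + 0.07·3 + 0.14·3 + 0.09·3 = 2.95 bits/symbol.

2.95 bits/symbol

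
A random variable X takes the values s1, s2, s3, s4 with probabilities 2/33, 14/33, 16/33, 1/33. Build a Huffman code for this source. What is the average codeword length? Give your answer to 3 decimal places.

Repeatedly combine the two least-probable nodes; the expected code length is the sum of the merged weights.
merge 1/33 + 2/33 → 1/11
merge 1/11 + 14/33 → 17/33
merge 16/33 + 17/33 → 1
L = 1/11 + 17/33 + 1 = 53/33 ≈ 1.606 bits/symbol.

1.606 bits/symbol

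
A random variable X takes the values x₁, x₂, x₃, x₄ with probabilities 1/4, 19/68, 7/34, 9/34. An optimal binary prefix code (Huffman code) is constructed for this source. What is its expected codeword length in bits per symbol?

2 bits/symbol

Repeatedly combine the two least-probable nodes; the expected code length is the sum of the merged weights.
merge 7/34 + 1/4 → 31/68
merge 9/34 + 19/68 → 37/68
merge 31/68 + 37/68 → 1
L = 31/68 + 37/68 + 1 = 2 bits/symbol.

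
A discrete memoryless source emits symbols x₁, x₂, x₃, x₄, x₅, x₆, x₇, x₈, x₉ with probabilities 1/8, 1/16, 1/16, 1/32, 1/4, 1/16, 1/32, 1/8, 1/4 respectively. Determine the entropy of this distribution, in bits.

Each probability is a power of 1/2, so log₂(1/p) is an integer.
H = Σ p·log₂(1/p) = 1/8·3 + 1/16·4 + 1/16·4 + 1/32·5 + 1/4·2 + 1/16·4 + 1/32·5 + 1/8·3 + 1/4·2 = 2.8125 bits.

2.8125 bits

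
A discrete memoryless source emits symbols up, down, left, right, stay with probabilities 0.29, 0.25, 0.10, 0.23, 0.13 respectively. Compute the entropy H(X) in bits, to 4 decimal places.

2.2204 bits

H = −Σ pᵢ log₂ pᵢ.
−0.29·log₂(0.29) = 0.5179
−0.25·log₂(0.25) = 0.5000
−0.10·log₂(0.10) = 0.3322
−0.23·log₂(0.23) = 0.4877
−0.13·log₂(0.13) = 0.3826
Sum ≈ 2.2204 → 2.2204 bits.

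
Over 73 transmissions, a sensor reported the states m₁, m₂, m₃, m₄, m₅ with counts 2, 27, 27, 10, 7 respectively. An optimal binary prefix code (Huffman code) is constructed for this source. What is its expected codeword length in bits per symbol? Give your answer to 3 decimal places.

2.014 bits/symbol

Probabilities are the counts divided by 73.
Repeatedly combine the two least-probable nodes; the expected code length is the sum of the merged weights.
merge 2/73 + 7/73 → 9/73
merge 9/73 + 10/73 → 19/73
merge 19/73 + 27/73 → 46/73
merge 27/73 + 46/73 → 1
L = 9/73 + 19/73 + 46/73 + 1 = 147/73 ≈ 2.014 bits/symbol.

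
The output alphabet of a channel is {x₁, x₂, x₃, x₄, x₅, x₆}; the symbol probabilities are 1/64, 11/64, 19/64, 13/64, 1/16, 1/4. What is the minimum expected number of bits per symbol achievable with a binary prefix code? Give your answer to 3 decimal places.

Repeatedly combine the two least-probable nodes; the expected code length is the sum of the merged weights.
merge 1/64 + 1/16 → 5/64
merge 5/64 + 11/64 → 1/4
merge 13/64 + 1/4 → 29/64
merge 1/4 + 19/64 → 35/64
merge 29/64 + 35/64 → 1
L = 5/64 + 1/4 + 29/64 + 35/64 + 1 = 149/64 ≈ 2.328 bits/symbol.

2.328 bits/symbol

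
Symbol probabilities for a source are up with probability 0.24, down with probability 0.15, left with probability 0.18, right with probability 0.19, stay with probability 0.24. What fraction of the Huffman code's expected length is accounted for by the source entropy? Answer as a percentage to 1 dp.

98.7%

Entropy H = −Σ p log₂ p ≈ 2.2993 bits.
Huffman merges: 3/20+9/50→33/100; 19/100+6/25→43/100; 6/25+33/100→57/100; 43/100+57/100→1. L = 233/100 ≈ 2.3300.
Efficiency = H/L = 2.2993/2.3300 = 98.7%.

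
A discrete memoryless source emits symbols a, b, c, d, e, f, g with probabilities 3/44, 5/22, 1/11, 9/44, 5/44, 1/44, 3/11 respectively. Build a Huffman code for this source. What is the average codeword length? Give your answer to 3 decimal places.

Repeatedly combine the two least-probable nodes; the expected code length is the sum of the merged weights.
merge 1/44 + 3/44 → 1/11
merge 1/11 + 1/11 → 2/11
merge 5/44 + 2/11 → 13/44
merge 9/44 + 5/22 → 19/44
merge 3/11 + 13/44 → 25/44
merge 19/44 + 25/44 → 1
L = 1/11 + 2/11 + 13/44 + 19/44 + 25/44 + 1 = 113/44 ≈ 2.568 bits/symbol.

2.568 bits/symbol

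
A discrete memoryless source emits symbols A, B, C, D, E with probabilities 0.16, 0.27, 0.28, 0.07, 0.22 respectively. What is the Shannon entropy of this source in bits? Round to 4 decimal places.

H = −Σ pᵢ log₂ pᵢ.
−0.16·log₂(0.16) = 0.4230
−0.27·log₂(0.27) = 0.5100
−0.28·log₂(0.28) = 0.5142
−0.07·log₂(0.07) = 0.2686
−0.22·log₂(0.22) = 0.4806
Sum ≈ 2.1964 → 2.1964 bits.

2.1964 bits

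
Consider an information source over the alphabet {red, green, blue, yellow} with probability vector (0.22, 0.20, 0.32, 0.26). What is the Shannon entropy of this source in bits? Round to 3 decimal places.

H = −Σ pᵢ log₂ pᵢ.
−0.22·log₂(0.22) = 0.4806
−0.20·log₂(0.20) = 0.4644
−0.32·log₂(0.32) = 0.5260
−0.26·log₂(0.26) = 0.5053
Sum ≈ 1.9763 → 1.976 bits.

1.976 bits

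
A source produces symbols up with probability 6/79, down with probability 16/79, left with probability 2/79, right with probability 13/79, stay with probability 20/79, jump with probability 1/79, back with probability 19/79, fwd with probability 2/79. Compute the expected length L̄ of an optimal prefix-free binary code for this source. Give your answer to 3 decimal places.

Repeatedly combine the two least-probable nodes; the expected code length is the sum of the merged weights.
merge 1/79 + 2/79 → 3/79
merge 2/79 + 3/79 → 5/79
merge 5/79 + 6/79 → 11/79
merge 11/79 + 13/79 → 24/79
merge 16/79 + 19/79 → 35/79
merge 20/79 + 24/79 → 44/79
merge 35/79 + 44/79 → 1
L = 3/79 + 5/79 + 11/79 + 24/79 + 35/79 + 44/79 + 1 = 201/79 ≈ 2.544 bits/symbol.

2.544 bits/symbol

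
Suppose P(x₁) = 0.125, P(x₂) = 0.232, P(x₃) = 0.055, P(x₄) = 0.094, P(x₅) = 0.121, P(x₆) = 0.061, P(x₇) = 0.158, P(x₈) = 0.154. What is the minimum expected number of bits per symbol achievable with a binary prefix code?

Repeatedly combine the two least-probable nodes; the expected code length is the sum of the merged weights.
merge 11/200 + 61/1000 → 29/250
merge 47/500 + 29/250 → 21/100
merge 121/1000 + 1/8 → 123/500
merge 77/500 + 79/500 → 39/125
merge 21/100 + 29/125 → 221/500
merge 123/500 + 39/125 → 279/500
merge 221/500 + 279/500 → 1
L = 29/250 + 21/100 + 123/500 + 39/125 + 221/500 + 279/500 + 1 = 721/250 = 2.884 bits/symbol.

2.884 bits/symbol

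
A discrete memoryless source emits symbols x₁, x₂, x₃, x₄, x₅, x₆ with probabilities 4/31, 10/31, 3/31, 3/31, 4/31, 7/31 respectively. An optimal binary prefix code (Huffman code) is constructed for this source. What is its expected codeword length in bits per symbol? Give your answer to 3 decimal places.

2.452 bits/symbol

Repeatedly combine the two least-probable nodes; the expected code length is the sum of the merged weights.
merge 3/31 + 3/31 → 6/31
merge 4/31 + 4/31 → 8/31
merge 6/31 + 7/31 → 13/31
merge 8/31 + 10/31 → 18/31
merge 13/31 + 18/31 → 1
L = 6/31 + 8/31 + 13/31 + 18/31 + 1 = 76/31 ≈ 2.452 bits/symbol.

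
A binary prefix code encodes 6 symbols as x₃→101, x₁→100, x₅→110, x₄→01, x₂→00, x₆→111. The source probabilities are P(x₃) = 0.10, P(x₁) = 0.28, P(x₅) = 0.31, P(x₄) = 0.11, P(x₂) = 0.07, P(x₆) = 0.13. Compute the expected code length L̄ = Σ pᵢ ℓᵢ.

L̄ = Σ pᵢ·ℓᵢ = 0.10·3 + 0.28·3 + 0.31·3 + 0.11·2 + 0.07·2 + 0.13·3 = 2.82 bits/symbol.

2.82 bits/symbol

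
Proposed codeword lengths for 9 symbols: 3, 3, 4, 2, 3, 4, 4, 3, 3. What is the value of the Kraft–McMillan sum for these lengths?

1.0625

With common denominator 2^4 = 16: Σ 2^(−ℓᵢ) = 2/16 + 2/16 + 1/16 + 4/16 + 2/16 + 1/16 + 1/16 + 2/16 + 2/16 = 17/16 = 1.0625.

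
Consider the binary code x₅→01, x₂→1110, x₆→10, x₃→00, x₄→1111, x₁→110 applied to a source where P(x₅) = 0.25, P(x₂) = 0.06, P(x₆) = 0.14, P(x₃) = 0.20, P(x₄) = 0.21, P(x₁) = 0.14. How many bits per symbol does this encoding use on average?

L̄ = Σ pᵢ·ℓᵢ = 0.25·2 + 0.06·4 + 0.14·2 + 0.20·2 + 0.21·4 + 0.14·3 = 2.68 bits/symbol.

2.68 bits/symbol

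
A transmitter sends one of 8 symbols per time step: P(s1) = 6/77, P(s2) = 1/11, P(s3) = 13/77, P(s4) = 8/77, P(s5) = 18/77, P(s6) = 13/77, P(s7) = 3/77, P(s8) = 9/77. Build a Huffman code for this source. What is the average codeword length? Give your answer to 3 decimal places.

2.883 bits/symbol

Repeatedly combine the two least-probable nodes; the expected code length is the sum of the merged weights.
merge 3/77 + 6/77 → 9/77
merge 1/11 + 8/77 → 15/77
merge 9/77 + 9/77 → 18/77
merge 13/77 + 13/77 → 26/77
merge 15/77 + 18/77 → 3/7
merge 18/77 + 26/77 → 4/7
merge 3/7 + 4/7 → 1
L = 9/77 + 15/77 + 18/77 + 26/77 + 3/7 + 4/7 + 1 = 222/77 ≈ 2.883 bits/symbol.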